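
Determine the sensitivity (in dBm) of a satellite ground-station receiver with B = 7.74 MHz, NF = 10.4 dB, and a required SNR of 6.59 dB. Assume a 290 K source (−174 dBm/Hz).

Sensitivity = −174 + 10 log₁₀(B) + NF + SNR_min
= −174 + 68.89 + 10.4 + 6.59
= −88.12 dBm → −88.1 dBm

−88.1 dBm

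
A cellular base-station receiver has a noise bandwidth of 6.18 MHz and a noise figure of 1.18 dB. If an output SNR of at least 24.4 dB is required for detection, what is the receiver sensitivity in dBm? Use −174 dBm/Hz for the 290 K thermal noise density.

Sensitivity = −174 + 10 log₁₀(B) + NF + SNR_min
= −174 + 67.91 + 1.18 + 24.4
= −80.51 dBm → −80.5 dBm

−80.5 dBm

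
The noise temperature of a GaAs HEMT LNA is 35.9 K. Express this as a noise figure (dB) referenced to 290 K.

F = 1 + T_e/T₀ = 1 + 35.9/290 = 1.12379
NF = 10 log₁₀(1.12379) = 0.507 dB

0.507 dB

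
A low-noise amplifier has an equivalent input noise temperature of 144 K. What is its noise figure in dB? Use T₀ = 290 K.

1.75 dB

F = 1 + T_e/T₀ = 1 + 144/290 = 1.49655
NF = 10 log₁₀(1.49655) = 1.75 dB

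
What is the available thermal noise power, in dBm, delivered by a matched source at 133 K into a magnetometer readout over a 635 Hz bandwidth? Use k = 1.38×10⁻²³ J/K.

−149.3 dBm

P_n = kTB = 1.38×10⁻²³ × 133 × 6.35×10² = 1.17×10⁻¹⁸ W
In dBm: 10 log₁₀(1.17×10⁻¹⁸ / 10⁻³) = −149.3 dBm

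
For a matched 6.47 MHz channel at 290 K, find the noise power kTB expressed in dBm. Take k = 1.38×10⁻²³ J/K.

P_n = kTB = 1.38×10⁻²³ × 290 × 6.47×10⁶ = 2.59×10⁻¹⁴ W
In dBm: 10 log₁₀(2.59×10⁻¹⁴ / 10⁻³) = −105.9 dBm

−105.9 dBm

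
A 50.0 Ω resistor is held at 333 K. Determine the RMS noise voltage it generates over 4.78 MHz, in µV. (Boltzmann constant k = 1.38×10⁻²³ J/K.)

2.10 µV

V_n = √(4kTRB)
4kTRB = 4 × 1.38×10⁻²³ × 333 × 5.00×10¹ × 4.78×10⁶ = 4.39×10⁻¹² V²
V_n = √(4.39×10⁻¹²) = 2.10×10⁻⁶ V = 2.10 µV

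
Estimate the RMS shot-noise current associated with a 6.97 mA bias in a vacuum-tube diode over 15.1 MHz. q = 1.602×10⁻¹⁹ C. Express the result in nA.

184 nA

I_n = √(2qI·B)
2qI·B = 2 × 1.602×10⁻¹⁹ × 6.97×10⁻³ × 1.51×10⁷ = 3.37×10⁻¹⁴ A²
I_n = √(3.37×10⁻¹⁴) = 1.84×10⁻⁷ A = 184 nA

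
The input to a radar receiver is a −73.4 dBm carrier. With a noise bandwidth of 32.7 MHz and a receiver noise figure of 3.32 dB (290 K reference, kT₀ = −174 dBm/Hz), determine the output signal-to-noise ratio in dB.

Noise floor: N = −174 + 10 log₁₀(B) + NF
10 log₁₀(3.27×10⁷) = 75.15 dB
N = −174 + 75.15 + 3.32 = −95.53 dBm
SNR = P_sig − N = −73.4 − (−95.53) = 22.13 dB → 22.1 dB

22.1 dB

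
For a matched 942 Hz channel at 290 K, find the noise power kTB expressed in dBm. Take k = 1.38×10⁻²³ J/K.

−144.2 dBm

P_n = kTB = 1.38×10⁻²³ × 290 × 9.42×10² = 3.77×10⁻¹⁸ W
In dBm: 10 log₁₀(3.77×10⁻¹⁸ / 10⁻³) = −144.2 dBm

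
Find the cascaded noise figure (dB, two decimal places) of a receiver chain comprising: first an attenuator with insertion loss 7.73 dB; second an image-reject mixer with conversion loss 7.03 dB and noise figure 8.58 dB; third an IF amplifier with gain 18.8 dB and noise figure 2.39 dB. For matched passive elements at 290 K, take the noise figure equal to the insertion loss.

18.11 dB

Convert to linear (a loss of L dB is a gain of −L dB): F_i = 10^(NF_i/10), G_i = 10^(G_i,dB/10)
  Stage 1: F_1 = 10^(7.73/10) = 5.929, G_1 = 10^(−7.73/10) = 0.1687
  Stage 2: F_2 = 10^(8.58/10) = 7.211, G_2 = 10^(−7.03/10) = 0.1982
  Stage 3: F_3 = 10^(2.39/10) = 1.734, G_3 = 10^(18.8/10) = 75.86
Friis cascade:
  F = 5.929 + (7.211 − 1)/0.1687 + (1.734 − 1)/0.03342 = 64.71
NF = 10 log₁₀(64.71) = 18.11 dB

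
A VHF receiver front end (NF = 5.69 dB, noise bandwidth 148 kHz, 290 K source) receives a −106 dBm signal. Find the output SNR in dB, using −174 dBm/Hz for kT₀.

Noise floor: N = −174 + 10 log₁₀(B) + NF
10 log₁₀(1.48×10⁵) = 51.7 dB
N = −174 + 51.7 + 5.69 = −116.61 dBm
SNR = P_sig − N = −106 − (−116.61) = 10.61 dB → 10.6 dB

10.6 dB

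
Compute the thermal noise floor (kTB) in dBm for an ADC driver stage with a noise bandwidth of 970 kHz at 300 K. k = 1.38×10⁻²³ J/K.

−114.0 dBm

P_n = kTB = 1.38×10⁻²³ × 300 × 9.70×10⁵ = 4.02×10⁻¹⁵ W
In dBm: 10 log₁₀(4.02×10⁻¹⁵ / 10⁻³) = −114.0 dBm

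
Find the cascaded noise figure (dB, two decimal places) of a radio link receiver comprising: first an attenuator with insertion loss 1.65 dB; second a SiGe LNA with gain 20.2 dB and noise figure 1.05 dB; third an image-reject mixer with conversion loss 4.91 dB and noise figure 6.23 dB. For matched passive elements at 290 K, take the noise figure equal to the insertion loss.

Convert to linear (a loss of L dB is a gain of −L dB): F_i = 10^(NF_i/10), G_i = 10^(G_i,dB/10)
  Stage 1: F_1 = 10^(1.65/10) = 1.462, G_1 = 10^(−1.65/10) = 0.6839
  Stage 2: F_2 = 10^(1.05/10) = 1.274, G_2 = 10^(20.2/10) = 104.7
  Stage 3: F_3 = 10^(6.23/10) = 4.198, G_3 = 10^(−4.91/10) = 0.3228
Friis cascade:
  F = 1.462 + (1.274 − 1)/0.6839 + (4.198 − 1)/71.61 = 1.907
NF = 10 log₁₀(1.907) = 2.80 dB

2.80 dB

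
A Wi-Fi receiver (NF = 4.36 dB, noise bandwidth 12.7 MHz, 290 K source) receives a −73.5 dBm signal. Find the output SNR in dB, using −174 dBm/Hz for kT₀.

Noise floor: N = −174 + 10 log₁₀(B) + NF
10 log₁₀(1.27×10⁷) = 71.04 dB
N = −174 + 71.04 + 4.36 = −98.60 dBm
SNR = P_sig − N = −73.5 − (−98.60) = 25.10 dB → 25.1 dB

25.1 dB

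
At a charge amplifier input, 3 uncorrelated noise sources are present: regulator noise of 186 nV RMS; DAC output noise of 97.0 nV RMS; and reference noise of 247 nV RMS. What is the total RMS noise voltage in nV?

Uncorrelated sources add in power (mean-square): V_tot = √(ΣV_i²)
V_tot = √[(1.86×10⁻⁷)² + (9.70×10⁻⁸)² + (2.47×10⁻⁷)²] = 3.24×10⁻⁷ V = 324 nV

324 nV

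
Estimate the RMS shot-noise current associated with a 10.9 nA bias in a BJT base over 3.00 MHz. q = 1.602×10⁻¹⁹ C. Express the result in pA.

102 pA

I_n = √(2qI·B)
2qI·B = 2 × 1.602×10⁻¹⁹ × 1.09×10⁻⁸ × 3.00×10⁶ = 1.05×10⁻²⁰ A²
I_n = √(1.05×10⁻²⁰) = 1.02×10⁻¹⁰ A = 102 pA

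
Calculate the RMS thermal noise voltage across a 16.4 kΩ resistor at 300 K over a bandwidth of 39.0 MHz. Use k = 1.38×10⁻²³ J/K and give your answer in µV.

V_n = √(4kTRB)
4kTRB = 4 × 1.38×10⁻²³ × 300 × 1.64×10⁴ × 3.90×10⁷ = 1.06×10⁻⁸ V²
V_n = √(1.06×10⁻⁸) = 1.03×10⁻⁴ V = 103 µV

103 µV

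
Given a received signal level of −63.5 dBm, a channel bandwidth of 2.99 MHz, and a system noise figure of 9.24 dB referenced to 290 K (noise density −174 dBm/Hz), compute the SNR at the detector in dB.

36.5 dB

Noise floor: N = −174 + 10 log₁₀(B) + NF
10 log₁₀(2.99×10⁶) = 64.76 dB
N = −174 + 64.76 + 9.24 = −100.00 dBm
SNR = P_sig − N = −63.5 − (−100.00) = 36.50 dB → 36.5 dB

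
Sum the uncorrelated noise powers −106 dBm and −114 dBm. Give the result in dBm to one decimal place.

Convert to linear, add, convert back:
P₁ = 2.51×10⁻¹⁴ W, P₂ = 3.98×10⁻¹⁵ W
P_tot = 2.91×10⁻¹⁴ W → 10 log₁₀(P_tot / 10⁻³) = −105.4 dBm

−105.4 dBm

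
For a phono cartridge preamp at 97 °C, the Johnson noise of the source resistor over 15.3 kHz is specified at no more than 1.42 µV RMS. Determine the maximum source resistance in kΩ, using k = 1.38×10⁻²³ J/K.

6.45 kΩ

T = 97 °C + 273.15 = 370.15 K
Johnson–Nyquist: V_n = √(4kTRB) ⇒ R = V_n² / (4kTB)
4kTB = 4 × 1.38×10⁻²³ × 370.15 × 1.53×10⁴ = 3.13×10⁻¹⁶
R = (1.42×10⁻⁶)² / 3.13×10⁻¹⁶ = 6.45×10³ Ω = 6.45 kΩ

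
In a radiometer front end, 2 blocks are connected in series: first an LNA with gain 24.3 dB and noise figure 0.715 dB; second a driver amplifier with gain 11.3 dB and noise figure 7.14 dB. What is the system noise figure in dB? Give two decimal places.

Convert to linear (a loss of L dB is a gain of −L dB): F_i = 10^(NF_i/10), G_i = 10^(G_i,dB/10)
  Stage 1: F_1 = 10^(0.715/10) = 1.179, G_1 = 10^(24.3/10) = 269.2
  Stage 2: F_2 = 10^(7.14/10) = 5.176, G_2 = 10^(11.3/10) = 13.49
Friis cascade:
  F = 1.179 + (5.176 − 1)/269.2 = 1.194
NF = 10 log₁₀(1.194) = 0.77 dB

0.77 dB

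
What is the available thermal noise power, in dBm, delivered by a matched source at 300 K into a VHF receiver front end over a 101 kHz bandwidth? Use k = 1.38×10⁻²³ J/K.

−123.8 dBm

P_n = kTB = 1.38×10⁻²³ × 300 × 1.01×10⁵ = 4.18×10⁻¹⁶ W
In dBm: 10 log₁₀(4.18×10⁻¹⁶ / 10⁻³) = −123.8 dBm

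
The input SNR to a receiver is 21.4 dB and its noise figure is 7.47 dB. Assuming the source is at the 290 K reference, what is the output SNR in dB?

13.93 dB

By definition F = SNR_in/SNR_out, so in dB: SNR_out = SNR_in − NF
SNR_out = 21.4 − 7.47 = 13.93 dB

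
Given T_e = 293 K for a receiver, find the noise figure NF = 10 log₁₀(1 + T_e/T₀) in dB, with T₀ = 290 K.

3.03 dB

F = 1 + T_e/T₀ = 1 + 293/290 = 2.01034
NF = 10 log₁₀(2.01034) = 3.03 dB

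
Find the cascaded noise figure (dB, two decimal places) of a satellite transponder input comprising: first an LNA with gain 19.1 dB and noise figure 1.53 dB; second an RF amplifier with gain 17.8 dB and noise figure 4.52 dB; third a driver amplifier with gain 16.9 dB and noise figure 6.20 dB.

1.60 dB

Convert to linear (a loss of L dB is a gain of −L dB): F_i = 10^(NF_i/10), G_i = 10^(G_i,dB/10)
  Stage 1: F_1 = 10^(1.53/10) = 1.422, G_1 = 10^(19.1/10) = 81.28
  Stage 2: F_2 = 10^(4.52/10) = 2.831, G_2 = 10^(17.8/10) = 60.26
  Stage 3: F_3 = 10^(6.20/10) = 4.169, G_3 = 10^(16.9/10) = 48.98
Friis cascade:
  F = 1.422 + (2.831 − 1)/81.28 + (4.169 − 1)/4898 = 1.446
NF = 10 log₁₀(1.446) = 1.60 dB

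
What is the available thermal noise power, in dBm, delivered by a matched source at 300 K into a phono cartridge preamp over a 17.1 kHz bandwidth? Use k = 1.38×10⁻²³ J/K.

−131.5 dBm

P_n = kTB = 1.38×10⁻²³ × 300 × 1.71×10⁴ = 7.08×10⁻¹⁷ W
In dBm: 10 log₁₀(7.08×10⁻¹⁷ / 10⁻³) = −131.5 dBm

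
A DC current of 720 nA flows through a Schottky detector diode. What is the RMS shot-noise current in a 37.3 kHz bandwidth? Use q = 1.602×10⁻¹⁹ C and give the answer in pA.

92.8 pA

I_n = √(2qI·B)
2qI·B = 2 × 1.602×10⁻¹⁹ × 7.20×10⁻⁷ × 3.73×10⁴ = 8.60×10⁻²¹ A²
I_n = √(8.60×10⁻²¹) = 9.28×10⁻¹¹ A = 92.8 pA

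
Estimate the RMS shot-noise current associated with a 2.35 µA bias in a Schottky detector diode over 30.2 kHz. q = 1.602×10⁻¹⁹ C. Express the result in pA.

I_n = √(2qI·B)
2qI·B = 2 × 1.602×10⁻¹⁹ × 2.35×10⁻⁶ × 3.02×10⁴ = 2.27×10⁻²⁰ A²
I_n = √(2.27×10⁻²⁰) = 1.51×10⁻¹⁰ A = 151 pA

151 pA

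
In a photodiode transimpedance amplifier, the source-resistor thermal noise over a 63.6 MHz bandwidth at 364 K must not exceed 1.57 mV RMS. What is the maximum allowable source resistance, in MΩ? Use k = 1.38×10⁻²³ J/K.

1.93 MΩ

Johnson–Nyquist: V_n = √(4kTRB) ⇒ R = V_n² / (4kTB)
4kTB = 4 × 1.38×10⁻²³ × 364 × 6.36×10⁷ = 1.28×10⁻¹²
R = (1.57×10⁻³)² / 1.28×10⁻¹² = 1.93×10⁶ Ω = 1.93 MΩ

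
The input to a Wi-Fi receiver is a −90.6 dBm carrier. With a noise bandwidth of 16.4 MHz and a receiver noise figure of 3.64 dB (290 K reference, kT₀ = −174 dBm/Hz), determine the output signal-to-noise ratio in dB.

Noise floor: N = −174 + 10 log₁₀(B) + NF
10 log₁₀(1.64×10⁷) = 72.15 dB
N = −174 + 72.15 + 3.64 = −98.21 dBm
SNR = P_sig − N = −90.6 − (−98.21) = 7.61 dB → 7.6 dB

7.6 dB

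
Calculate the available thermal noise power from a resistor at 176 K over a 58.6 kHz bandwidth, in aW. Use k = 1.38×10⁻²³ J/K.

P_n = kTB = 1.38×10⁻²³ × 176 × 5.86×10⁴ = 1.42×10⁻¹⁶ W = 142 aW

142 aW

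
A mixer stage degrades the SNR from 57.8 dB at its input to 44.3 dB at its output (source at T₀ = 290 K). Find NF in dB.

NF (dB) = SNR_in(dB) − SNR_out(dB) when the source is at T₀
NF = 57.8 − 44.3 = 13.5 dB

13.5 dB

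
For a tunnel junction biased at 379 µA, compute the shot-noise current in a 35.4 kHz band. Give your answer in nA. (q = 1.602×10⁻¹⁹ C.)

I_n = √(2qI·B)
2qI·B = 2 × 1.602×10⁻¹⁹ × 3.79×10⁻⁴ × 3.54×10⁴ = 4.30×10⁻¹⁸ A²
I_n = √(4.30×10⁻¹⁸) = 2.07×10⁻⁹ A = 2.07 nA

2.07 nA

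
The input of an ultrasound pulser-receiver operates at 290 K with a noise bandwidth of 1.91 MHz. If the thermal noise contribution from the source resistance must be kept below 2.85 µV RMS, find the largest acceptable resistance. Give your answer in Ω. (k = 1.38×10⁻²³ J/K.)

266 Ω

Johnson–Nyquist: V_n = √(4kTRB) ⇒ R = V_n² / (4kTB)
4kTB = 4 × 1.38×10⁻²³ × 290 × 1.91×10⁶ = 3.06×10⁻¹⁴
R = (2.85×10⁻⁶)² / 3.06×10⁻¹⁴ = 2.66×10² Ω = 266 Ω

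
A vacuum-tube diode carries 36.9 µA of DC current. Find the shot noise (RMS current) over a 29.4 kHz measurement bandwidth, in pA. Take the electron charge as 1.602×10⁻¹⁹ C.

590 pA

I_n = √(2qI·B)
2qI·B = 2 × 1.602×10⁻¹⁹ × 3.69×10⁻⁵ × 2.94×10⁴ = 3.48×10⁻¹⁹ A²
I_n = √(3.48×10⁻¹⁹) = 5.90×10⁻¹⁰ A = 590 pA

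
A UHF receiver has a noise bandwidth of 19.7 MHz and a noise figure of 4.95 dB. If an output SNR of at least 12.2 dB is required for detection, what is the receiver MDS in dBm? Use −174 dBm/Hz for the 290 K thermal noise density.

−83.9 dBm

Sensitivity = −174 + 10 log₁₀(B) + NF + SNR_min
= −174 + 72.94 + 4.95 + 12.2
= −83.91 dBm → −83.9 dBm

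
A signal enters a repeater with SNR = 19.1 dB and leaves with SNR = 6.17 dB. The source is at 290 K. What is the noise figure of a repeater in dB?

12.93 dB

NF (dB) = SNR_in(dB) − SNR_out(dB) when the source is at T₀
NF = 19.1 − 6.17 = 12.93 dB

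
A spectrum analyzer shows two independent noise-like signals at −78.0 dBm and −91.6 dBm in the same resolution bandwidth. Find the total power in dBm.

−77.8 dBm

Convert to linear, add, convert back:
P₁ = 1.58×10⁻¹¹ W, P₂ = 6.92×10⁻¹³ W
P_tot = 1.65×10⁻¹¹ W → 10 log₁₀(P_tot / 10⁻³) = −77.8 dBm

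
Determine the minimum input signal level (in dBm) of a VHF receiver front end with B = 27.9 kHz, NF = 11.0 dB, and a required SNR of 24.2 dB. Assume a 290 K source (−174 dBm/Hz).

−94.3 dBm

Sensitivity = −174 + 10 log₁₀(B) + NF + SNR_min
= −174 + 44.46 + 11.0 + 24.2
= −94.34 dBm → −94.3 dBm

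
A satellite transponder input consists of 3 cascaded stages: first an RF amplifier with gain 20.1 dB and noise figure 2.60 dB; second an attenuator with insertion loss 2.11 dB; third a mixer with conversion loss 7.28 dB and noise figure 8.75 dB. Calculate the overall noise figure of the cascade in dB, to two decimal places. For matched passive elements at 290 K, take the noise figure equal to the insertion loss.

2.85 dB

Convert to linear (a loss of L dB is a gain of −L dB): F_i = 10^(NF_i/10), G_i = 10^(G_i,dB/10)
  Stage 1: F_1 = 10^(2.60/10) = 1.820, G_1 = 10^(20.1/10) = 102.3
  Stage 2: F_2 = 10^(2.11/10) = 1.626, G_2 = 10^(−2.11/10) = 0.6152
  Stage 3: F_3 = 10^(8.75/10) = 7.499, G_3 = 10^(−7.28/10) = 0.1871
Friis cascade:
  F = 1.820 + (1.626 − 1)/102.3 + (7.499 − 1)/62.95 = 1.929
NF = 10 log₁₀(1.929) = 2.85 dB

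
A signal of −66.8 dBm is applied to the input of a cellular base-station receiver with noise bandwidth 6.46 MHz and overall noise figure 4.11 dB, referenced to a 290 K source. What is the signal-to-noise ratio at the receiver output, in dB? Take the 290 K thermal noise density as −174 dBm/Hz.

Noise floor: N = −174 + 10 log₁₀(B) + NF
10 log₁₀(6.46×10⁶) = 68.1 dB
N = −174 + 68.1 + 4.11 = −101.79 dBm
SNR = P_sig − N = −66.8 − (−101.79) = 34.99 dB → 35.0 dB

35.0 dB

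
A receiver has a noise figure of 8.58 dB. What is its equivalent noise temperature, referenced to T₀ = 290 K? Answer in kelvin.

F = 10^(8.58/10) = 7.21107
T_e = (F − 1)·T₀ = (7.21107 − 1) × 290 = 1801 K

1801 K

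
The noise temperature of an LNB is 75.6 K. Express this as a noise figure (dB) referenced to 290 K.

F = 1 + T_e/T₀ = 1 + 75.6/290 = 1.26069
NF = 10 log₁₀(1.26069) = 1.01 dB

1.01 dB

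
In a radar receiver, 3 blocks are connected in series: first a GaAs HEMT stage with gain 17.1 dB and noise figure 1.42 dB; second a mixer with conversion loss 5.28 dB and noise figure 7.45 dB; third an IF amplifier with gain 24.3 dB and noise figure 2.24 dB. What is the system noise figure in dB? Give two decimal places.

1.82 dB

Convert to linear (a loss of L dB is a gain of −L dB): F_i = 10^(NF_i/10), G_i = 10^(G_i,dB/10)
  Stage 1: F_1 = 10^(1.42/10) = 1.387, G_1 = 10^(17.1/10) = 51.29
  Stage 2: F_2 = 10^(7.45/10) = 5.559, G_2 = 10^(−5.28/10) = 0.2965
  Stage 3: F_3 = 10^(2.24/10) = 1.675, G_3 = 10^(24.3/10) = 269.2
Friis cascade:
  F = 1.387 + (5.559 − 1)/51.29 + (1.675 − 1)/15.21 = 1.520
NF = 10 log₁₀(1.520) = 1.82 dB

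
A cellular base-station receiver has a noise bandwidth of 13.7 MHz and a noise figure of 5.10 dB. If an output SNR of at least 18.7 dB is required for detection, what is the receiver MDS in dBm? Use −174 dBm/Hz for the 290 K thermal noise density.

−78.8 dBm

Sensitivity = −174 + 10 log₁₀(B) + NF + SNR_min
= −174 + 71.37 + 5.10 + 18.7
= −78.83 dBm → −78.8 dBm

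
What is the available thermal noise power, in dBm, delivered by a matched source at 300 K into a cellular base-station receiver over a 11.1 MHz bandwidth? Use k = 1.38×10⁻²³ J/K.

P_n = kTB = 1.38×10⁻²³ × 300 × 1.11×10⁷ = 4.60×10⁻¹⁴ W
In dBm: 10 log₁₀(4.60×10⁻¹⁴ / 10⁻³) = −103.4 dBm

−103.4 dBm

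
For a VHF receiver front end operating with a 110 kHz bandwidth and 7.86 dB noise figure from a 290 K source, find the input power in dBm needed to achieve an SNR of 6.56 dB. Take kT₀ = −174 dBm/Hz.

Sensitivity = −174 + 10 log₁₀(B) + NF + SNR_min
= −174 + 50.41 + 7.86 + 6.56
= −109.17 dBm → −109.2 dBm

−109.2 dBm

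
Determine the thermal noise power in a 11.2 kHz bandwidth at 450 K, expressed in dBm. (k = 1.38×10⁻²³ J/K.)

−131.6 dBm

P_n = kTB = 1.38×10⁻²³ × 450 × 1.12×10⁴ = 6.96×10⁻¹⁷ W
In dBm: 10 log₁₀(6.96×10⁻¹⁷ / 10⁻³) = −131.6 dBm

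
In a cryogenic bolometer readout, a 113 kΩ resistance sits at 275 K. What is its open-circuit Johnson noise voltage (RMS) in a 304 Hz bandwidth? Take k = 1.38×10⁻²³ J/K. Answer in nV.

V_n = √(4kTRB)
4kTRB = 4 × 1.38×10⁻²³ × 275 × 1.13×10⁵ × 3.04×10² = 5.21×10⁻¹³ V²
V_n = √(5.21×10⁻¹³) = 7.22×10⁻⁷ V = 722 nV

722 nV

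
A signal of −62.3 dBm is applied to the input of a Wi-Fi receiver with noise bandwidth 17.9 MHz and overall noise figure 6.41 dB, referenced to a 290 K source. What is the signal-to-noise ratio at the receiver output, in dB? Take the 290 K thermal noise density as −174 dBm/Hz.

32.8 dB

Noise floor: N = −174 + 10 log₁₀(B) + NF
10 log₁₀(1.79×10⁷) = 72.53 dB
N = −174 + 72.53 + 6.41 = −95.06 dBm
SNR = P_sig − N = −62.3 − (−95.06) = 32.76 dB → 32.8 dB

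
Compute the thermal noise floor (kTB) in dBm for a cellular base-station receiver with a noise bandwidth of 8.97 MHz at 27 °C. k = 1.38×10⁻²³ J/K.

T = 27 °C + 273.15 = 300.15 K
P_n = kTB = 1.38×10⁻²³ × 300.15 × 8.97×10⁶ = 3.72×10⁻¹⁴ W
In dBm: 10 log₁₀(3.72×10⁻¹⁴ / 10⁻³) = −104.3 dBm

−104.3 dBm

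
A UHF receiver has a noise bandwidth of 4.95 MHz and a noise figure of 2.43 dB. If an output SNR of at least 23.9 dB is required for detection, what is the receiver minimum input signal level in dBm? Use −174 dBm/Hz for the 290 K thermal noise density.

Sensitivity = −174 + 10 log₁₀(B) + NF + SNR_min
= −174 + 66.95 + 2.43 + 23.9
= −80.72 dBm → −80.7 dBm

−80.7 dBm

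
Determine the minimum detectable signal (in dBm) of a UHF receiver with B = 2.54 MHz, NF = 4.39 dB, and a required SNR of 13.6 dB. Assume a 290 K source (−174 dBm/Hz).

−92.0 dBm

Sensitivity = −174 + 10 log₁₀(B) + NF + SNR_min
= −174 + 64.05 + 4.39 + 13.6
= −91.96 dBm → −92.0 dBm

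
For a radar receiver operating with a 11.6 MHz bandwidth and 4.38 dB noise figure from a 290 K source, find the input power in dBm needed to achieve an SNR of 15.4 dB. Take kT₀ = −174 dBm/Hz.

−83.6 dBm

Sensitivity = −174 + 10 log₁₀(B) + NF + SNR_min
= −174 + 70.64 + 4.38 + 15.4
= −83.58 dBm → −83.6 dBm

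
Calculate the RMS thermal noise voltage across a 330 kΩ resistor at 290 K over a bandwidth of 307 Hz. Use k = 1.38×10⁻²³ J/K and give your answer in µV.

V_n = √(4kTRB)
4kTRB = 4 × 1.38×10⁻²³ × 290 × 3.30×10⁵ × 3.07×10² = 1.62×10⁻¹² V²
V_n = √(1.62×10⁻¹²) = 1.27×10⁻⁶ V = 1.27 µV

1.27 µV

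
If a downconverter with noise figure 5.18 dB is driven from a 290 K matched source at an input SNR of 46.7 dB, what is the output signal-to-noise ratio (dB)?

By definition F = SNR_in/SNR_out, so in dB: SNR_out = SNR_in − NF
SNR_out = 46.7 − 5.18 = 41.52 dB

41.52 dB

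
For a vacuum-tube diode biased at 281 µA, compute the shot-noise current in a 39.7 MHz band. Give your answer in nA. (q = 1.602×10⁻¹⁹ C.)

I_n = √(2qI·B)
2qI·B = 2 × 1.602×10⁻¹⁹ × 2.81×10⁻⁴ × 3.97×10⁷ = 3.57×10⁻¹⁵ A²
I_n = √(3.57×10⁻¹⁵) = 5.98×10⁻⁸ A = 59.8 nA

59.8 nA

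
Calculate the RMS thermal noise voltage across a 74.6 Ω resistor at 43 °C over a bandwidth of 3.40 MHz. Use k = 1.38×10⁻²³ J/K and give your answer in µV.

2.10 µV

T = 43 °C + 273.15 = 316.15 K
V_n = √(4kTRB)
4kTRB = 4 × 1.38×10⁻²³ × 316.15 × 7.46×10¹ × 3.40×10⁶ = 4.43×10⁻¹² V²
V_n = √(4.43×10⁻¹²) = 2.10×10⁻⁶ V = 2.10 µV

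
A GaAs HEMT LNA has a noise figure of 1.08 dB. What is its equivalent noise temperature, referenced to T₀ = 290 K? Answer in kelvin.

F = 10^(1.08/10) = 1.28233
T_e = (F − 1)·T₀ = (1.28233 − 1) × 290 = 81.9 K

81.9 K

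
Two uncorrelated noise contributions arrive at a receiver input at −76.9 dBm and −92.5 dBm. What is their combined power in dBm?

−76.8 dBm

Convert to linear, add, convert back:
P₁ = 2.04×10⁻¹¹ W, P₂ = 5.62×10⁻¹³ W
P_tot = 2.10×10⁻¹¹ W → 10 log₁₀(P_tot / 10⁻³) = −76.8 dBm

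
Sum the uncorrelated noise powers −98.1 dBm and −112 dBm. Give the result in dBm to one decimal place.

Convert to linear, add, convert back:
P₁ = 1.55×10⁻¹³ W, P₂ = 6.31×10⁻¹⁵ W
P_tot = 1.61×10⁻¹³ W → 10 log₁₀(P_tot / 10⁻³) = −97.9 dBm

−97.9 dBm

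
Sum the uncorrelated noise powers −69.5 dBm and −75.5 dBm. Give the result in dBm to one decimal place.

Convert to linear, add, convert back:
P₁ = 1.12×10⁻¹⁰ W, P₂ = 2.82×10⁻¹¹ W
P_tot = 1.40×10⁻¹⁰ W → 10 log₁₀(P_tot / 10⁻³) = −68.5 dBm

−68.5 dBm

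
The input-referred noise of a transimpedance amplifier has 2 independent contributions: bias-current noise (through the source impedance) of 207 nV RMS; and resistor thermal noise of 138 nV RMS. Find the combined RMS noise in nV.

249 nV

Uncorrelated sources add in power (mean-square): V_tot = √(ΣV_i²)
V_tot = √[(2.07×10⁻⁷)² + (1.38×10⁻⁷)²] = 2.49×10⁻⁷ V = 249 nV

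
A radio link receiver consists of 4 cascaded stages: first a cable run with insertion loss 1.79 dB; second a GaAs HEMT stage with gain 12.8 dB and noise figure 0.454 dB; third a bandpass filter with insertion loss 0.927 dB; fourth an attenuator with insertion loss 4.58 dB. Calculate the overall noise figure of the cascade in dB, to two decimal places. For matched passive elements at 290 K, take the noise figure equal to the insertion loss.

2.74 dB

Convert to linear (a loss of L dB is a gain of −L dB): F_i = 10^(NF_i/10), G_i = 10^(G_i,dB/10)
  Stage 1: F_1 = 10^(1.79/10) = 1.510, G_1 = 10^(−1.79/10) = 0.6622
  Stage 2: F_2 = 10^(0.454/10) = 1.110, G_2 = 10^(12.8/10) = 19.05
  Stage 3: F_3 = 10^(0.927/10) = 1.238, G_3 = 10^(−0.927/10) = 0.8078
  Stage 4: F_4 = 10^(4.58/10) = 2.871, G_4 = 10^(−4.58/10) = 0.3483
Friis cascade:
  F = 1.510 + (1.110 − 1)/0.6622 + (1.238 − 1)/12.62 + (2.871 − 1)/10.19 = 1.879
NF = 10 log₁₀(1.879) = 2.74 dB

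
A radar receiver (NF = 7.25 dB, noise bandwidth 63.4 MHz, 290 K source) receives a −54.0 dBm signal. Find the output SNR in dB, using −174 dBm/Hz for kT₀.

Noise floor: N = −174 + 10 log₁₀(B) + NF
10 log₁₀(6.34×10⁷) = 78.02 dB
N = −174 + 78.02 + 7.25 = −88.73 dBm
SNR = P_sig − N = −54.0 − (−88.73) = 34.73 dB → 34.7 dB

34.7 dB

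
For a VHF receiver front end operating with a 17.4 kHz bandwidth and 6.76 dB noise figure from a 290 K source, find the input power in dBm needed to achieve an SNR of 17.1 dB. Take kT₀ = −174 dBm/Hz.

Sensitivity = −174 + 10 log₁₀(B) + NF + SNR_min
= −174 + 42.41 + 6.76 + 17.1
= −107.73 dBm → −107.7 dBm

−107.7 dBm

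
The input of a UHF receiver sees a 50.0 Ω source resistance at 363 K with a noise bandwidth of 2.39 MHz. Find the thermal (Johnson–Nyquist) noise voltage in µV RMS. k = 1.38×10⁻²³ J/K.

1.55 µV

V_n = √(4kTRB)
4kTRB = 4 × 1.38×10⁻²³ × 363 × 5.00×10¹ × 2.39×10⁶ = 2.39×10⁻¹² V²
V_n = √(2.39×10⁻¹²) = 1.55×10⁻⁶ V = 1.55 µV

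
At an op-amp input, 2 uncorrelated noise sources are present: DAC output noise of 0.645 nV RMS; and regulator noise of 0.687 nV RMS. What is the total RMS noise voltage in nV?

Uncorrelated sources add in power (mean-square): V_tot = √(ΣV_i²)
V_tot = √[(6.45×10⁻¹⁰)² + (6.87×10⁻¹⁰)²] = 9.42×10⁻¹⁰ V = 0.942 nV

0.942 nV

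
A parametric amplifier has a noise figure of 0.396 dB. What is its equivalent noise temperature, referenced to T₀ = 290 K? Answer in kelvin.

27.7 K

F = 10^(0.396/10) = 1.09547
T_e = (F − 1)·T₀ = (1.09547 − 1) × 290 = 27.7 K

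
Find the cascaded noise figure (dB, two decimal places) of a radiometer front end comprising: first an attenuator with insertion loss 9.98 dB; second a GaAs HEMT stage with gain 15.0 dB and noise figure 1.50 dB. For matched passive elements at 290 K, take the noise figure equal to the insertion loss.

11.48 dB

Convert to linear (a loss of L dB is a gain of −L dB): F_i = 10^(NF_i/10), G_i = 10^(G_i,dB/10)
  Stage 1: F_1 = 10^(9.98/10) = 9.954, G_1 = 10^(−9.98/10) = 0.1005
  Stage 2: F_2 = 10^(1.50/10) = 1.413, G_2 = 10^(15.0/10) = 31.62
Friis cascade:
  F = 9.954 + (1.413 − 1)/0.1005 = 14.06
NF = 10 log₁₀(14.06) = 11.48 dB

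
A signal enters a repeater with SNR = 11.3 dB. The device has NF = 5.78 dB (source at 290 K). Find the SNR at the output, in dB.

5.52 dB

By definition F = SNR_in/SNR_out, so in dB: SNR_out = SNR_in − NF
SNR_out = 11.3 − 5.78 = 5.52 dB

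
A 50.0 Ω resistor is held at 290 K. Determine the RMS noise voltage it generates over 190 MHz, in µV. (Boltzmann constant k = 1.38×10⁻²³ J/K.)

12.3 µV

V_n = √(4kTRB)
4kTRB = 4 × 1.38×10⁻²³ × 290 × 5.00×10¹ × 1.90×10⁸ = 1.52×10⁻¹⁰ V²
V_n = √(1.52×10⁻¹⁰) = 1.23×10⁻⁵ V = 12.3 µV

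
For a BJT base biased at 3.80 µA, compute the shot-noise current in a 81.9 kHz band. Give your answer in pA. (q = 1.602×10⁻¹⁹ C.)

I_n = √(2qI·B)
2qI·B = 2 × 1.602×10⁻¹⁹ × 3.80×10⁻⁶ × 8.19×10⁴ = 9.97×10⁻²⁰ A²
I_n = √(9.97×10⁻²⁰) = 3.16×10⁻¹⁰ A = 316 pA

316 pA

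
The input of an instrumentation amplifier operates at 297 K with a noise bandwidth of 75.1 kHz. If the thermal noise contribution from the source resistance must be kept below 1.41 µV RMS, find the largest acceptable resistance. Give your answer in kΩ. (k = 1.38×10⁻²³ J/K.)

1.61 kΩ

Johnson–Nyquist: V_n = √(4kTRB) ⇒ R = V_n² / (4kTB)
4kTB = 4 × 1.38×10⁻²³ × 297 × 7.51×10⁴ = 1.23×10⁻¹⁵
R = (1.41×10⁻⁶)² / 1.23×10⁻¹⁵ = 1.61×10³ Ω = 1.61 kΩ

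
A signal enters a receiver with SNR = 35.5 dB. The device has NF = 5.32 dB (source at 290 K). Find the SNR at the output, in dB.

By definition F = SNR_in/SNR_out, so in dB: SNR_out = SNR_in − NF
SNR_out = 35.5 − 5.32 = 30.18 dB

30.18 dB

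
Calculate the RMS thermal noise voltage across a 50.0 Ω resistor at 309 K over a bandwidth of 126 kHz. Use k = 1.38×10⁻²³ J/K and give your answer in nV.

328 nV

V_n = √(4kTRB)
4kTRB = 4 × 1.38×10⁻²³ × 309 × 5.00×10¹ × 1.26×10⁵ = 1.07×10⁻¹³ V²
V_n = √(1.07×10⁻¹³) = 3.28×10⁻⁷ V = 328 nV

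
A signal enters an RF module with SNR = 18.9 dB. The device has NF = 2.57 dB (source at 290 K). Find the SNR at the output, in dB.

16.33 dB

By definition F = SNR_in/SNR_out, so in dB: SNR_out = SNR_in − NF
SNR_out = 18.9 − 2.57 = 16.33 dB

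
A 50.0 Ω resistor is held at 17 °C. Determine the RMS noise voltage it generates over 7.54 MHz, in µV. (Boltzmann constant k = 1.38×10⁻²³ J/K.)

2.46 µV

T = 17 °C + 273.15 = 290.15 K
V_n = √(4kTRB)
4kTRB = 4 × 1.38×10⁻²³ × 290.15 × 5.00×10¹ × 7.54×10⁶ = 6.04×10⁻¹² V²
V_n = √(6.04×10⁻¹²) = 2.46×10⁻⁶ V = 2.46 µV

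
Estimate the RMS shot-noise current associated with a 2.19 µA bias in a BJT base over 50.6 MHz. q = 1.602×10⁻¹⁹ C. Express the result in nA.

I_n = √(2qI·B)
2qI·B = 2 × 1.602×10⁻¹⁹ × 2.19×10⁻⁶ × 5.06×10⁷ = 3.55×10⁻¹⁷ A²
I_n = √(3.55×10⁻¹⁷) = 5.96×10⁻⁹ A = 5.96 nA

5.96 nA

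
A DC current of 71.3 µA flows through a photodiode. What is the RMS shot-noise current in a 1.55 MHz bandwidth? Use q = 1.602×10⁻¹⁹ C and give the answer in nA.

5.95 nA

I_n = √(2qI·B)
2qI·B = 2 × 1.602×10⁻¹⁹ × 7.13×10⁻⁵ × 1.55×10⁶ = 3.54×10⁻¹⁷ A²
I_n = √(3.54×10⁻¹⁷) = 5.95×10⁻⁹ A = 5.95 nA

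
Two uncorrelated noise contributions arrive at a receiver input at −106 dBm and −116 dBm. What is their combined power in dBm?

Convert to linear, add, convert back:
P₁ = 2.51×10⁻¹⁴ W, P₂ = 2.51×10⁻¹⁵ W
P_tot = 2.76×10⁻¹⁴ W → 10 log₁₀(P_tot / 10⁻³) = −105.6 dBm

−105.6 dBm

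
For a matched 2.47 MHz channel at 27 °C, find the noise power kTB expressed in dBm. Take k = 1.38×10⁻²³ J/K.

T = 27 °C + 273.15 = 300.15 K
P_n = kTB = 1.38×10⁻²³ × 300.15 × 2.47×10⁶ = 1.02×10⁻¹⁴ W
In dBm: 10 log₁₀(1.02×10⁻¹⁴ / 10⁻³) = −109.9 dBm

−109.9 dBm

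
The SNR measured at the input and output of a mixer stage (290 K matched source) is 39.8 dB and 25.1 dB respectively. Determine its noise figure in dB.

14.7 dB

NF (dB) = SNR_in(dB) − SNR_out(dB) when the source is at T₀
NF = 39.8 − 25.1 = 14.7 dB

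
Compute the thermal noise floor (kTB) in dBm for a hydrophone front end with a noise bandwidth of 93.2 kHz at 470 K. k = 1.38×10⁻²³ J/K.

−122.2 dBm

P_n = kTB = 1.38×10⁻²³ × 470 × 9.32×10⁴ = 6.04×10⁻¹⁶ W
In dBm: 10 log₁₀(6.04×10⁻¹⁶ / 10⁻³) = −122.2 dBm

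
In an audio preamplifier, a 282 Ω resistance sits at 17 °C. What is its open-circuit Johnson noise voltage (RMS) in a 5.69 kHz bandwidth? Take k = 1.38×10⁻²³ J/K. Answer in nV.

T = 17 °C + 273.15 = 290.15 K
V_n = √(4kTRB)
4kTRB = 4 × 1.38×10⁻²³ × 290.15 × 2.82×10² × 5.69×10³ = 2.57×10⁻¹⁴ V²
V_n = √(2.57×10⁻¹⁴) = 1.60×10⁻⁷ V = 160 nV

160 nV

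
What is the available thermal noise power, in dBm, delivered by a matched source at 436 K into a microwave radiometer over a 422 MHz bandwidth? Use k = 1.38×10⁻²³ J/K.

−86.0 dBm

P_n = kTB = 1.38×10⁻²³ × 436 × 4.22×10⁸ = 2.54×10⁻¹² W
In dBm: 10 log₁₀(2.54×10⁻¹² / 10⁻³) = −86.0 dBm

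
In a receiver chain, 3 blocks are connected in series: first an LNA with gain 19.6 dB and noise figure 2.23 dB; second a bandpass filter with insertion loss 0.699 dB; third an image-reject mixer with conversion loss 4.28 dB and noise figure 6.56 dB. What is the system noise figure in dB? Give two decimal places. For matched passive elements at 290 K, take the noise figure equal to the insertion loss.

2.35 dB

Convert to linear (a loss of L dB is a gain of −L dB): F_i = 10^(NF_i/10), G_i = 10^(G_i,dB/10)
  Stage 1: F_1 = 10^(2.23/10) = 1.671, G_1 = 10^(19.6/10) = 91.20
  Stage 2: F_2 = 10^(0.699/10) = 1.175, G_2 = 10^(−0.699/10) = 0.8513
  Stage 3: F_3 = 10^(6.56/10) = 4.529, G_3 = 10^(−4.28/10) = 0.3733
Friis cascade:
  F = 1.671 + (1.175 − 1)/91.20 + (4.529 − 1)/77.64 = 1.718
NF = 10 log₁₀(1.718) = 2.35 dB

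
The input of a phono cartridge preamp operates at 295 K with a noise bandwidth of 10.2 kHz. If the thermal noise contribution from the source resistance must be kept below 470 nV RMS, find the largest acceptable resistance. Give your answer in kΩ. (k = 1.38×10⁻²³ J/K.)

1.33 kΩ

Johnson–Nyquist: V_n = √(4kTRB) ⇒ R = V_n² / (4kTB)
4kTB = 4 × 1.38×10⁻²³ × 295 × 1.02×10⁴ = 1.66×10⁻¹⁶
R = (4.70×10⁻⁷)² / 1.66×10⁻¹⁶ = 1.33×10³ Ω = 1.33 kΩ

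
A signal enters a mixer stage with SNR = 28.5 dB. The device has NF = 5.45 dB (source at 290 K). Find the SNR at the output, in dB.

23.05 dB

By definition F = SNR_in/SNR_out, so in dB: SNR_out = SNR_in − NF
SNR_out = 28.5 − 5.45 = 23.05 dB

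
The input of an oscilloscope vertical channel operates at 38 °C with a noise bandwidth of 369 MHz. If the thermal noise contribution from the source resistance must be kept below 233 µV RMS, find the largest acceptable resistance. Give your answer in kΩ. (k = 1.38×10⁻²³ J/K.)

8.57 kΩ

T = 38 °C + 273.15 = 311.15 K
Johnson–Nyquist: V_n = √(4kTRB) ⇒ R = V_n² / (4kTB)
4kTB = 4 × 1.38×10⁻²³ × 311.15 × 3.69×10⁸ = 6.34×10⁻¹²
R = (2.33×10⁻⁴)² / 6.34×10⁻¹² = 8.57×10³ Ω = 8.57 kΩ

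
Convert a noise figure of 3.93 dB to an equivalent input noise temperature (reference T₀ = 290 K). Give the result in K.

427 K

F = 10^(3.93/10) = 2.47172
T_e = (F − 1)·T₀ = (2.47172 − 1) × 290 = 427 K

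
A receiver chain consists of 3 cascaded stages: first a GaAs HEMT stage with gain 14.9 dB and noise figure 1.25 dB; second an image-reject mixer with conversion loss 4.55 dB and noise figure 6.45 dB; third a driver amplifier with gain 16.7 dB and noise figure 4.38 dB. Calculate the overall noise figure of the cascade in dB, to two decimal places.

2.05 dB

Convert to linear (a loss of L dB is a gain of −L dB): F_i = 10^(NF_i/10), G_i = 10^(G_i,dB/10)
  Stage 1: F_1 = 10^(1.25/10) = 1.334, G_1 = 10^(14.9/10) = 30.90
  Stage 2: F_2 = 10^(6.45/10) = 4.416, G_2 = 10^(−4.55/10) = 0.3508
  Stage 3: F_3 = 10^(4.38/10) = 2.742, G_3 = 10^(16.7/10) = 46.77
Friis cascade:
  F = 1.334 + (4.416 − 1)/30.90 + (2.742 − 1)/10.84 = 1.605
NF = 10 log₁₀(1.605) = 2.05 dB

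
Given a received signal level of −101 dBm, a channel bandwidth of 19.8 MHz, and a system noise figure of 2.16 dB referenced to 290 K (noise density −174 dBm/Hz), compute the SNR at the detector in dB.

−2.1 dB

Noise floor: N = −174 + 10 log₁₀(B) + NF
10 log₁₀(1.98×10⁷) = 72.97 dB
N = −174 + 72.97 + 2.16 = −98.87 dBm
SNR = P_sig − N = −101 − (−98.87) = −2.13 dB → −2.1 dB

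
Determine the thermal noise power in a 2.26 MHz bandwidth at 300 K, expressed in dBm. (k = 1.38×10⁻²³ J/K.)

P_n = kTB = 1.38×10⁻²³ × 300 × 2.26×10⁶ = 9.36×10⁻¹⁵ W
In dBm: 10 log₁₀(9.36×10⁻¹⁵ / 10⁻³) = −110.3 dBm

−110.3 dBm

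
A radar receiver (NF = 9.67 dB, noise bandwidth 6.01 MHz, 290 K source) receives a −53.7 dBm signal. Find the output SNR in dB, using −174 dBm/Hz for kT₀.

Noise floor: N = −174 + 10 log₁₀(B) + NF
10 log₁₀(6.01×10⁶) = 67.79 dB
N = −174 + 67.79 + 9.67 = −96.54 dBm
SNR = P_sig − N = −53.7 − (−96.54) = 42.84 dB → 42.8 dB

42.8 dB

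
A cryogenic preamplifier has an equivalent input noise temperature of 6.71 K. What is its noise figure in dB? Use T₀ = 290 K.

0.099 dB

F = 1 + T_e/T₀ = 1 + 6.71/290 = 1.02314
NF = 10 log₁₀(1.02314) = 0.099 dB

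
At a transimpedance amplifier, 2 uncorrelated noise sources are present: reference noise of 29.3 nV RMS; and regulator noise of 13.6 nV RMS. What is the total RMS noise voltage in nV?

32.3 nV

Uncorrelated sources add in power (mean-square): V_tot = √(ΣV_i²)
V_tot = √[(2.93×10⁻⁸)² + (1.36×10⁻⁸)²] = 3.23×10⁻⁸ V = 32.3 nV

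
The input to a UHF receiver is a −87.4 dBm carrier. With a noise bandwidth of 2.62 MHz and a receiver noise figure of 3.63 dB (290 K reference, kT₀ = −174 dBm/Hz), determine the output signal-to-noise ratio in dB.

18.8 dB

Noise floor: N = −174 + 10 log₁₀(B) + NF
10 log₁₀(2.62×10⁶) = 64.18 dB
N = −174 + 64.18 + 3.63 = −106.19 dBm
SNR = P_sig − N = −87.4 − (−106.19) = 18.79 dB → 18.8 dB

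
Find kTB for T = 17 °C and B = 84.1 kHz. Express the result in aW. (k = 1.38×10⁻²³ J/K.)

T = 17 °C + 273.15 = 290.15 K
P_n = kTB = 1.38×10⁻²³ × 290.15 × 8.41×10⁴ = 3.37×10⁻¹⁶ W = 337 aW

337 aW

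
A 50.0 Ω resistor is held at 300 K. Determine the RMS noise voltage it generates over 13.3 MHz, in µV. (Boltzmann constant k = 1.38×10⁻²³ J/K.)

V_n = √(4kTRB)
4kTRB = 4 × 1.38×10⁻²³ × 300 × 5.00×10¹ × 1.33×10⁷ = 1.10×10⁻¹¹ V²
V_n = √(1.10×10⁻¹¹) = 3.32×10⁻⁶ V = 3.32 µV

3.32 µV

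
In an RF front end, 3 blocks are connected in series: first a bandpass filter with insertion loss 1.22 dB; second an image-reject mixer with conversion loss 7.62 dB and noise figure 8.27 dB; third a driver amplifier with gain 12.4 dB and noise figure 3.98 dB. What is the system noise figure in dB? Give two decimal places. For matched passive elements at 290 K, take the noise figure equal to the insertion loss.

Convert to linear (a loss of L dB is a gain of −L dB): F_i = 10^(NF_i/10), G_i = 10^(G_i,dB/10)
  Stage 1: F_1 = 10^(1.22/10) = 1.324, G_1 = 10^(−1.22/10) = 0.7551
  Stage 2: F_2 = 10^(8.27/10) = 6.714, G_2 = 10^(−7.62/10) = 0.1730
  Stage 3: F_3 = 10^(3.98/10) = 2.500, G_3 = 10^(12.4/10) = 17.38
Friis cascade:
  F = 1.324 + (6.714 − 1)/0.7551 + (2.500 − 1)/0.1306 = 20.38
NF = 10 log₁₀(20.38) = 13.09 dB

13.09 dB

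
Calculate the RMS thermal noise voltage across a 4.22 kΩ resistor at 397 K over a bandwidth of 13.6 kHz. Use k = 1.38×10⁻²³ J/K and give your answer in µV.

1.12 µV

V_n = √(4kTRB)
4kTRB = 4 × 1.38×10⁻²³ × 397 × 4.22×10³ × 1.36×10⁴ = 1.26×10⁻¹² V²
V_n = √(1.26×10⁻¹²) = 1.12×10⁻⁶ V = 1.12 µV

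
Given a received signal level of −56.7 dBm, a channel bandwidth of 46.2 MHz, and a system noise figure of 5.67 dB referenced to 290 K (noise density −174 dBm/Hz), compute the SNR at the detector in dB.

35.0 dB

Noise floor: N = −174 + 10 log₁₀(B) + NF
10 log₁₀(4.62×10⁷) = 76.65 dB
N = −174 + 76.65 + 5.67 = −91.68 dBm
SNR = P_sig − N = −56.7 − (−91.68) = 34.98 dB → 35.0 dB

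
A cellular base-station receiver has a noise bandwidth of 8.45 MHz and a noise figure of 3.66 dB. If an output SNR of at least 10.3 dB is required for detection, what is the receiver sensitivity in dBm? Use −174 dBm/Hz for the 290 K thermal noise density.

−90.8 dBm

Sensitivity = −174 + 10 log₁₀(B) + NF + SNR_min
= −174 + 69.27 + 3.66 + 10.3
= −90.77 dBm → −90.8 dBm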